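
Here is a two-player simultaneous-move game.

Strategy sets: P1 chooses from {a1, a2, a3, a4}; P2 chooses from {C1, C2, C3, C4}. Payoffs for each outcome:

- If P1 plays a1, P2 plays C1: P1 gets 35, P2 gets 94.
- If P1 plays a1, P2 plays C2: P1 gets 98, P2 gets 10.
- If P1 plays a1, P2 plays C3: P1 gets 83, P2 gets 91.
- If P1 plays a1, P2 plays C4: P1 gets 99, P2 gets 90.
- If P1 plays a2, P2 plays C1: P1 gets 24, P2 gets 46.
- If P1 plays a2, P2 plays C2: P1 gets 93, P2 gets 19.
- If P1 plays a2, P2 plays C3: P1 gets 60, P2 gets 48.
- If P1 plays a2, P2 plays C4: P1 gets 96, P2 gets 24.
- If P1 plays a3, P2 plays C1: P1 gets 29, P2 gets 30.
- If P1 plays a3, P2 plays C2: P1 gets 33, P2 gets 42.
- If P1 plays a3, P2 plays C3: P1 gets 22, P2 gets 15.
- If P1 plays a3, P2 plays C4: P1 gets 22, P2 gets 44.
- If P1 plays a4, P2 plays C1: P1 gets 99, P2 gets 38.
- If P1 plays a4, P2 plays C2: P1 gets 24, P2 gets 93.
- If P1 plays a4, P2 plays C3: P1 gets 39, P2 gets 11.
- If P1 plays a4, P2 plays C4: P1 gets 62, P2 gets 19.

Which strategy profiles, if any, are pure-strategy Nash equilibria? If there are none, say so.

(a1, C1): P1 can switch to a4 (35 → 99). Not NE.
(a1, C2): P2 can switch to C1 (10 → 94). Not NE.
(a1, C3): P2 can switch to C1 (91 → 94). Not NE.
(a1, C4): P2 can switch to C1 (90 → 94). Not NE.
(a2, C1): P1 can switch to a1 (24 → 35). Not NE.
(a2, C2): P1 can switch to a1 (93 → 98). Not NE.
(The remaining 10 profiles each have a profitable deviation by the same check.)

There is no pure-strategy Nash equilibrium.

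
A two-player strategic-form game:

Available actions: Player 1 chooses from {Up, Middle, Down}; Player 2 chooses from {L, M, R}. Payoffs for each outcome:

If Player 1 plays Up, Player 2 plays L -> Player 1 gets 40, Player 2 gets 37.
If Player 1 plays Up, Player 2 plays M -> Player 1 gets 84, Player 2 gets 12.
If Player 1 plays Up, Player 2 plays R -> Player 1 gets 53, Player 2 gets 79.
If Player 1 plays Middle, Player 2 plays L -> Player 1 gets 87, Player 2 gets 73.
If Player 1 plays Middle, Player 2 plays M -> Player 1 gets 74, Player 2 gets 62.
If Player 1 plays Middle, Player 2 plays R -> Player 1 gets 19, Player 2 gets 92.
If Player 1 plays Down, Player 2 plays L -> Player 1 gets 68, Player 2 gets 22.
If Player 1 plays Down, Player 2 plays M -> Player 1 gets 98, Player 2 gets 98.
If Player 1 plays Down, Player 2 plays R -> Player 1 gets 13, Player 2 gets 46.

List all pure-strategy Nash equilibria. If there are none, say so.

Player 1 against L: payoffs 40, 87, 68 → best response Middle.
Player 1 against M: payoffs 84, 74, 98 → best response Down.
Player 1 against R: payoffs 53, 19, 13 → best response Up.
Player 2 against Up: payoffs 37, 12, 79 → best response R.
Player 2 against Middle: payoffs 73, 62, 92 → best response R.
Player 2 against Down: payoffs 22, 98, 46 → best response M.
Mutual best responses: (Up, R); (Down, M).

Pure-strategy Nash equilibria: (Up, R) and (Down, M)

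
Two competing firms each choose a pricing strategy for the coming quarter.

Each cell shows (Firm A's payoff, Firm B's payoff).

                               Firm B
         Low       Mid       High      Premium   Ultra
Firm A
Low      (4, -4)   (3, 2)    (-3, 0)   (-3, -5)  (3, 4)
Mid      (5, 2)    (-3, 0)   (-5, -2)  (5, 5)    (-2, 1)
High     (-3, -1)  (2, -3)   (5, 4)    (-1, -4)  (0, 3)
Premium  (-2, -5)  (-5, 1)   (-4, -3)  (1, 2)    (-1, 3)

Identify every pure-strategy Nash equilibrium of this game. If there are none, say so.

For each player, find the best response to each opponent profile; mutual best responses are the pure NE.
Firm A against Low: payoffs 4, 5, -3, -2 → best response Mid.
Firm A against Mid: payoffs 3, -3, 2, -5 → best response Low.
Firm A against High: payoffs -3, -5, 5, -4 → best response High.
Firm A against Premium: payoffs -3, 5, -1, 1 → best response Mid.
Firm A against Ultra: payoffs 3, -2, 0, -1 → best response Low.
Firm B against Low: payoffs -4, 2, 0, -5, 4 → best response Ultra.
Firm B against Mid: payoffs 2, 0, -2, 5, 1 → best response Premium.
Firm B against High: payoffs -1, -3, 4, -4, 3 → best response High.
Firm B against Premium: payoffs -5, 1, -3, 2, 3 → best response Ultra.
Mutual best responses: (Low, Ultra); (Mid, Premium); (High, High).

Pure-strategy Nash equilibria: (Low, Ultra); (Mid, Premium); (High, High)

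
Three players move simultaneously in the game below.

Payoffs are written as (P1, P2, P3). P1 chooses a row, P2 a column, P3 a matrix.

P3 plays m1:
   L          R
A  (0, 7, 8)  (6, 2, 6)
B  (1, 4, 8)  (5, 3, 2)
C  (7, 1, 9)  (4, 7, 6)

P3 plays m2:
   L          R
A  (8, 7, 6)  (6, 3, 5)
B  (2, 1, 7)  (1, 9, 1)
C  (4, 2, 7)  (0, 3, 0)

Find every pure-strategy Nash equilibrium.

(A, L, m1): P1 can switch to B (0 → 1). Not NE.
(A, L, m2): P3 can switch to m1 (6 → 8). Not NE.
(A, R, m1): P2 can switch to L (2 → 7). Not NE.
(A, R, m2): P2 can switch to L (3 → 7). Not NE.
(B, L, m1): P1 can switch to C (1 → 7). Not NE.
(B, L, m2): P1 can switch to A (2 → 8). Not NE.
(B, R, m1): P1 can switch to A (5 → 6). Not NE.
(B, R, m2): P1 can switch to A (1 → 6). Not NE.
(C, L, m1): P2 can switch to R (1 → 7). Not NE.
(C, L, m2): P1 can switch to A (4 → 8). Not NE.
(The remaining 2 profiles each have a profitable deviation by the same check.)

none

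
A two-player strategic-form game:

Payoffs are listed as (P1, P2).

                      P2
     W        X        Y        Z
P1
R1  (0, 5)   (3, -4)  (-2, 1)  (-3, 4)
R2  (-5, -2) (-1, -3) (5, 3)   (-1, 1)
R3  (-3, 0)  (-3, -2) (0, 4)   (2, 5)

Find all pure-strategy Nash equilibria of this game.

Pure-strategy Nash equilibria: (R1, W) and (R2, Y) and (R3, Z)

(R1, W): P1 gets 0, best alternative -3; P2 gets 5, best alternative 4. No profitable deviation — NE.
(R1, X): P2 can switch to W (-4 → 5). Not NE.
(R1, Y): P1 can switch to R2 (-2 → 5). Not NE.
(R1, Z): P1 can switch to R2 (-3 → -1). Not NE.
(R2, W): P1 can switch to R1 (-5 → 0). Not NE.
(R2, X): P1 can switch to R1 (-1 → 3). Not NE.
(R2, Y): P1 gets 5, best alternative 0; P2 gets 3, best alternative 1. No profitable deviation — NE.
(R2, Z): P1 can switch to R3 (-1 → 2). Not NE.
(R3, W): P1 can switch to R1 (-3 → 0). Not NE.
(R3, X): P1 can switch to R1 (-3 → 3). Not NE.
(R3, Y): P1 can switch to R2 (0 → 5). Not NE.
(R3, Z): P1 gets 2, best alternative -1; P2 gets 5, best alternative 4. No profitable deviation — NE.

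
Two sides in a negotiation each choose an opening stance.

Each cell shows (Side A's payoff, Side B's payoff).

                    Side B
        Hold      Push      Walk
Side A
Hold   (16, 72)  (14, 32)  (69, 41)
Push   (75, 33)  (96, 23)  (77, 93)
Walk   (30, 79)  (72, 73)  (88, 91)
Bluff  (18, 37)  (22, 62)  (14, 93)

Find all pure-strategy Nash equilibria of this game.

Side A against Hold: payoffs 16, 75, 30, 18 → best response Push.
Side A against Push: payoffs 14, 96, 72, 22 → best response Push.
Side A against Walk: payoffs 69, 77, 88, 14 → best response Walk.
Side B against Hold: payoffs 72, 32, 41 → best response Hold.
Side B against Push: payoffs 33, 23, 93 → best response Walk.
Side B against Walk: payoffs 79, 73, 91 → best response Walk.
Side B against Bluff: payoffs 37, 62, 93 → best response Walk.
Mutual best responses: (Walk, Walk).

(Walk, Walk)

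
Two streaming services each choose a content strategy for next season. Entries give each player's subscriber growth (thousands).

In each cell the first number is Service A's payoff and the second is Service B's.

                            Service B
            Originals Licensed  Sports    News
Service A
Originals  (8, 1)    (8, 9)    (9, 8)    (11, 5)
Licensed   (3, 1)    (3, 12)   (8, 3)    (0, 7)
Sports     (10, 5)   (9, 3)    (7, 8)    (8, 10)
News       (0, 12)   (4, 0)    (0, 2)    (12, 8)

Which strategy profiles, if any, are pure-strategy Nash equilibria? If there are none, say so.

This game has no pure Nash equilibrium.

Check each profile: it is a Nash equilibrium iff no player can strictly gain by switching unilaterally.
(Originals, Originals): Service A can switch to Sports (8 → 10). Not NE.
(Originals, Licensed): Service A can switch to Sports (8 → 9). Not NE.
(Originals, Sports): Service B can switch to Licensed (8 → 9). Not NE.
(Originals, News): Service A can switch to News (11 → 12). Not NE.
(Licensed, Originals): Service A can switch to Originals (3 → 8). Not NE.
(Licensed, Licensed): Service A can switch to Originals (3 → 8). Not NE.
(Licensed, Sports): Service A can switch to Originals (8 → 9). Not NE.
(Licensed, News): Service A can switch to Originals (0 → 11). Not NE.
(Sports, Originals): Service B can switch to Sports (5 → 8). Not NE.
(Sports, Licensed): Service B can switch to Originals (3 → 5). Not NE.
(Sports, Sports): Service A can switch to Originals (7 → 9). Not NE.
(Sports, News): Service A can switch to Originals (8 → 11). Not NE.
(The remaining 4 profiles each have a profitable deviation by the same check.)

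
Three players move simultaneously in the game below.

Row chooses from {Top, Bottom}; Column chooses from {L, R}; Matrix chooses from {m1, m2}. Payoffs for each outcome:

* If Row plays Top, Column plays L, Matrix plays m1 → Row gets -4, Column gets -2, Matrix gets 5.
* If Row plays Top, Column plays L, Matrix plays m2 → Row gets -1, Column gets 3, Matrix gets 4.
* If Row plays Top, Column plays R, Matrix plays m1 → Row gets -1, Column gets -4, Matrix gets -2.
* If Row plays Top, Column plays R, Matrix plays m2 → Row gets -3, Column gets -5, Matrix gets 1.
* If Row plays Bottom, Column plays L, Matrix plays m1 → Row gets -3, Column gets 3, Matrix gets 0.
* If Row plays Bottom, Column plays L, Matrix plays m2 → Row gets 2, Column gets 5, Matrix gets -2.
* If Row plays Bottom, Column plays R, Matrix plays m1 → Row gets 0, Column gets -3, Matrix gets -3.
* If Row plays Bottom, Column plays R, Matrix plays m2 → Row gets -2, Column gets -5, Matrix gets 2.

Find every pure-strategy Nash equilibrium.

Mark each player's best response to every combination of opponents' strategies; a profile where every player is best-responding is a pure Nash equilibrium.
Row against (L, m1): payoffs -4, -3 → best response Bottom.
Row against (L, m2): payoffs -1, 2 → best response Bottom.
Row against (R, m1): payoffs -1, 0 → best response Bottom.
Row against (R, m2): payoffs -3, -2 → best response Bottom.
Column against (Top, m1): payoffs -2, -4 → best response L.
Column against (Top, m2): payoffs 3, -5 → best response L.
Column against (Bottom, m1): payoffs 3, -3 → best response L.
Column against (Bottom, m2): payoffs 5, -5 → best response L.
Matrix against (Top, L): payoffs 5, 4 → best response m1.
Matrix against (Top, R): payoffs -2, 1 → best response m2.
Matrix against (Bottom, L): payoffs 0, -2 → best response m1.
Matrix against (Bottom, R): payoffs -3, 2 → best response m2.
Mutual best responses: (Bottom, L, m1).

Pure NE: (Bottom, L, m1)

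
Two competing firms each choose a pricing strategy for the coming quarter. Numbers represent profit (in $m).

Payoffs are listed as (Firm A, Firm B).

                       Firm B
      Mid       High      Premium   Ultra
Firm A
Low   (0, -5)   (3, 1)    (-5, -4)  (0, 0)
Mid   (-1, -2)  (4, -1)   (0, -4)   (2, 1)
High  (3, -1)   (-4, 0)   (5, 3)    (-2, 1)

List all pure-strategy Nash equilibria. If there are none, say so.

(Mid, Ultra) and (High, Premium)

For each strategy profile, look for a profitable unilateral deviation.
(Low, Mid): Firm A can switch to High (0 → 3). Not NE.
(Low, High): Firm A can switch to Mid (3 → 4). Not NE.
(Low, Premium): Firm A can switch to Mid (-5 → 0). Not NE.
(Low, Ultra): Firm A can switch to Mid (0 → 2). Not NE.
(Mid, Mid): Firm A can switch to Low (-1 → 0). Not NE.
(Mid, High): Firm B can switch to Ultra (-1 → 1). Not NE.
(Mid, Premium): Firm A can switch to High (0 → 5). Not NE.
(Mid, Ultra): Firm A gets 2, best alternative 0; Firm B gets 1, best alternative -1. No profitable deviation — NE.
(High, Mid): Firm B can switch to High (-1 → 0). Not NE.
(High, Premium): Firm A gets 5, best alternative 0; Firm B gets 3, best alternative 1. No profitable deviation — NE.
(The remaining 2 profiles each have a profitable deviation by the same check.)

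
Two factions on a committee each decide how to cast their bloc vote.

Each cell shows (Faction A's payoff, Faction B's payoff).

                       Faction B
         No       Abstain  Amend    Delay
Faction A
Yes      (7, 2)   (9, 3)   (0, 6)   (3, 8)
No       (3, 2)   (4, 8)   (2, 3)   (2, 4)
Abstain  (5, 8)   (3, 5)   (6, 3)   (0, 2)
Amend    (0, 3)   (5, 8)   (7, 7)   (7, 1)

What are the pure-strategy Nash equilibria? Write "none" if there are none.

No pure-strategy Nash equilibrium.

Faction A against No: payoffs 7, 3, 5, 0 → best response Yes.
Faction A against Abstain: payoffs 9, 4, 3, 5 → best response Yes.
Faction A against Amend: payoffs 0, 2, 6, 7 → best response Amend.
Faction A against Delay: payoffs 3, 2, 0, 7 → best response Amend.
Faction B against Yes: payoffs 2, 3, 6, 8 → best response Delay.
Faction B against No: payoffs 2, 8, 3, 4 → best response Abstain.
Faction B against Abstain: payoffs 8, 5, 3, 2 → best response No.
Faction B against Amend: payoffs 3, 8, 7, 1 → best response Abstain.
No profile is a mutual best response for all players.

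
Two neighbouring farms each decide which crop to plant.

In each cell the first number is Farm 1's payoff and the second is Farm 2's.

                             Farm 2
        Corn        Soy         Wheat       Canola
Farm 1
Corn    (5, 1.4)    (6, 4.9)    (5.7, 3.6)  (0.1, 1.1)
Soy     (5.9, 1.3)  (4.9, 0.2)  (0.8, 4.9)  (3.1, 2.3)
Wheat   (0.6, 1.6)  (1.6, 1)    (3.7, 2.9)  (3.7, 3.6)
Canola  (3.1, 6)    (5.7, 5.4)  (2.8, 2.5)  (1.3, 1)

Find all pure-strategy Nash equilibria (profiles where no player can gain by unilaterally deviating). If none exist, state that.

Mark each player's best response to every combination of opponents' strategies; a profile where every player is best-responding is a pure Nash equilibrium.
Farm 1 against Corn: payoffs 5, 5.9, 0.6, 3.1 → best response Soy.
Farm 1 against Soy: payoffs 6, 4.9, 1.6, 5.7 → best response Corn.
Farm 1 against Wheat: payoffs 5.7, 0.8, 3.7, 2.8 → best response Corn.
Farm 1 against Canola: payoffs 0.1, 3.1, 3.7, 1.3 → best response Wheat.
Farm 2 against Corn: payoffs 1.4, 4.9, 3.6, 1.1 → best response Soy.
Farm 2 against Soy: payoffs 1.3, 0.2, 4.9, 2.3 → best response Wheat.
Farm 2 against Wheat: payoffs 1.6, 1, 2.9, 3.6 → best response Canola.
Farm 2 against Canola: payoffs 6, 5.4, 2.5, 1 → best response Corn.
Mutual best responses: (Corn, Soy); (Wheat, Canola).

The pure Nash equilibria are (Corn, Soy) and (Wheat, Canola).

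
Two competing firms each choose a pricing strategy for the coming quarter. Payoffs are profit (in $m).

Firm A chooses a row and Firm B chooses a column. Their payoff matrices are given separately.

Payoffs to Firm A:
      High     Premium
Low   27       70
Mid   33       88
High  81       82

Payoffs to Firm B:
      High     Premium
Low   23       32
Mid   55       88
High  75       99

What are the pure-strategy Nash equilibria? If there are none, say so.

Firm A against High: payoffs 27, 33, 81 → best response High.
Firm A against Premium: payoffs 70, 88, 82 → best response Mid.
Firm B against Low: payoffs 23, 32 → best response Premium.
Firm B against Mid: payoffs 55, 88 → best response Premium.
Firm B against High: payoffs 75, 99 → best response Premium.
Mutual best responses: (Mid, Premium).

(Mid, Premium)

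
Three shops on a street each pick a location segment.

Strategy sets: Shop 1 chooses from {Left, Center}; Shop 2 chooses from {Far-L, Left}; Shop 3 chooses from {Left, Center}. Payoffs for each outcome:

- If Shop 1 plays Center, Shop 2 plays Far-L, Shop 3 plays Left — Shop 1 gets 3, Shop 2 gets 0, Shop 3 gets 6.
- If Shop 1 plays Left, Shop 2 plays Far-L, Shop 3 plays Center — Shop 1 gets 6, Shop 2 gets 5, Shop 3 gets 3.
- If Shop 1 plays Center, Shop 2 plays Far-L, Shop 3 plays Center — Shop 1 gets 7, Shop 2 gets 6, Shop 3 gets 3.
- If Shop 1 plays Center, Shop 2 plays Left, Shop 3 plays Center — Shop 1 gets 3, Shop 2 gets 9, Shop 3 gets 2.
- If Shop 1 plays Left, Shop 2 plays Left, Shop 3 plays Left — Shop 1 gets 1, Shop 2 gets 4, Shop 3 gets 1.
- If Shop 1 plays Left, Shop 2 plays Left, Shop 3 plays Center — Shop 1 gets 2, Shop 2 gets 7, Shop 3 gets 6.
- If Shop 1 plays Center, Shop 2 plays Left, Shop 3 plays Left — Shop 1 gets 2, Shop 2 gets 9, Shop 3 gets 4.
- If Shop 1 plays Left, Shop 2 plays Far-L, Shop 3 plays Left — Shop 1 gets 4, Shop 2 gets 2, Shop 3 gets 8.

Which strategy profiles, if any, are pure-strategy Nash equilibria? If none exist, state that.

(Center, Left, Left)

(Left, Far-L, Left): Shop 2 can switch to Left (2 → 4). Not NE.
(Left, Far-L, Center): Shop 1 can switch to Center (6 → 7). Not NE.
(Left, Left, Left): Shop 1 can switch to Center (1 → 2). Not NE.
(Left, Left, Center): Shop 1 can switch to Center (2 → 3). Not NE.
(Center, Far-L, Left): Shop 1 can switch to Left (3 → 4). Not NE.
(Center, Far-L, Center): Shop 2 can switch to Left (6 → 9). Not NE.
(Center, Left, Left): Shop 1 gets 2, best alternative 1; Shop 2 gets 9, best alternative 0; Shop 3 gets 4, best alternative 2. No profitable deviation — NE.
(Center, Left, Center): Shop 3 can switch to Left (2 → 4). Not NE.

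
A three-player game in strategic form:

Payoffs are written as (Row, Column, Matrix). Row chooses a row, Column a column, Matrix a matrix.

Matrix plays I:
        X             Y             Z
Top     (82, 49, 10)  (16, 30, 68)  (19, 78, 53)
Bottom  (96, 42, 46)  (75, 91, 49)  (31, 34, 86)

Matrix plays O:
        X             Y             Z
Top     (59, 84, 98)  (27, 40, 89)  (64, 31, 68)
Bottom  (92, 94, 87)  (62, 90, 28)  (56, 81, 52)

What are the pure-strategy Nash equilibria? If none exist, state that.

Row against (X, I): payoffs 82, 96 → best response Bottom.
Row against (X, O): payoffs 59, 92 → best response Bottom.
Row against (Y, I): payoffs 16, 75 → best response Bottom.
Row against (Y, O): payoffs 27, 62 → best response Bottom.
Row against (Z, I): payoffs 19, 31 → best response Bottom.
Row against (Z, O): payoffs 64, 56 → best response Top.
Column against (Top, I): payoffs 49, 30, 78 → best response Z.
Column against (Top, O): payoffs 84, 40, 31 → best response X.
Column against (Bottom, I): payoffs 42, 91, 34 → best response Y.
Column against (Bottom, O): payoffs 94, 90, 81 → best response X.
Matrix against (Top, X): payoffs 10, 98 → best response O.
Matrix against (Top, Y): payoffs 68, 89 → best response O.
Matrix against (Top, Z): payoffs 53, 68 → best response O.
Matrix against (Bottom, X): payoffs 46, 87 → best response O.
Matrix against (Bottom, Y): payoffs 49, 28 → best response I.
Matrix against (Bottom, Z): payoffs 86, 52 → best response I.
Mutual best responses: (Bottom, X, O); (Bottom, Y, I).

The pure Nash equilibria are (Bottom, X, O), (Bottom, Y, I).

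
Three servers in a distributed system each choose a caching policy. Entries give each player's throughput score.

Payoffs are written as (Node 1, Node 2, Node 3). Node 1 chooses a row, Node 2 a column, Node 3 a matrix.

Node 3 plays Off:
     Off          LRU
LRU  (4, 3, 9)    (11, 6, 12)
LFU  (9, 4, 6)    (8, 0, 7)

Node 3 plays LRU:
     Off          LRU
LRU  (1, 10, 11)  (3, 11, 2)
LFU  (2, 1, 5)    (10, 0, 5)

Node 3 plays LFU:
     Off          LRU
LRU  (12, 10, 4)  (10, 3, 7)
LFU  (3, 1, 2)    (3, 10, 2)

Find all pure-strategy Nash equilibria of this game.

Mark each player's best response to every combination of opponents' strategies; a profile where every player is best-responding is a pure Nash equilibrium.
Node 1 against (Off, Off): payoffs 4, 9 → best response LFU.
Node 1 against (Off, LRU): payoffs 1, 2 → best response LFU.
Node 1 against (Off, LFU): payoffs 12, 3 → best response LRU.
Node 1 against (LRU, Off): payoffs 11, 8 → best response LRU.
Node 1 against (LRU, LRU): payoffs 3, 10 → best response LFU.
Node 1 against (LRU, LFU): payoffs 10, 3 → best response LRU.
Node 2 against (LRU, Off): payoffs 3, 6 → best response LRU.
Node 2 against (LRU, LRU): payoffs 10, 11 → best response LRU.
Node 2 against (LRU, LFU): payoffs 10, 3 → best response Off.
Node 2 against (LFU, Off): payoffs 4, 0 → best response Off.
Node 2 against (LFU, LRU): payoffs 1, 0 → best response Off.
Node 2 against (LFU, LFU): payoffs 1, 10 → best response LRU.
Node 3 against (LRU, Off): payoffs 9, 11, 4 → best response LRU.
Node 3 against (LRU, LRU): payoffs 12, 2, 7 → best response Off.
Node 3 against (LFU, Off): payoffs 6, 5, 2 → best response Off.
Node 3 against (LFU, LRU): payoffs 7, 5, 2 → best response Off.
Mutual best responses: (LRU, LRU, Off); (LFU, Off, Off).

Pure-strategy Nash equilibria: (LRU, LRU, Off); (LFU, Off, Off)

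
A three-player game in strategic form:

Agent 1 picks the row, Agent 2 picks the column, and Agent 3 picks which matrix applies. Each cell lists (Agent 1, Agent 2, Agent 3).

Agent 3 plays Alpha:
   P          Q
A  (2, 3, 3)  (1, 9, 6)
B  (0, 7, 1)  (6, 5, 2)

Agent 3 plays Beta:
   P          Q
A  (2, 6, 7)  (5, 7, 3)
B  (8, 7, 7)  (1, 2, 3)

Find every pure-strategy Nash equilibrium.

Agent 1 against (P, Alpha): payoffs 2, 0 → best response A.
Agent 1 against (P, Beta): payoffs 2, 8 → best response B.
Agent 1 against (Q, Alpha): payoffs 1, 6 → best response B.
Agent 1 against (Q, Beta): payoffs 5, 1 → best response A.
Agent 2 against (A, Alpha): payoffs 3, 9 → best response Q.
Agent 2 against (A, Beta): payoffs 6, 7 → best response Q.
Agent 2 against (B, Alpha): payoffs 7, 5 → best response P.
Agent 2 against (B, Beta): payoffs 7, 2 → best response P.
Agent 3 against (A, P): payoffs 3, 7 → best response Beta.
Agent 3 against (A, Q): payoffs 6, 3 → best response Alpha.
Agent 3 against (B, P): payoffs 1, 7 → best response Beta.
Agent 3 against (B, Q): payoffs 2, 3 → best response Beta.
Mutual best responses: (B, P, Beta).

Pure NE: (B, P, Beta)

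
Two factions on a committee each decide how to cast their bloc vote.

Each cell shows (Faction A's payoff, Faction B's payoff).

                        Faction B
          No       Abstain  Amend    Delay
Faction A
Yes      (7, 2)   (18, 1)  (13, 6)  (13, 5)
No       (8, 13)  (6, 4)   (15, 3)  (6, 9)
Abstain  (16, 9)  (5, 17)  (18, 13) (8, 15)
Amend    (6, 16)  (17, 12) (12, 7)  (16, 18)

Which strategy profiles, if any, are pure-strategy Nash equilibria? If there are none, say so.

Faction A against No: payoffs 7, 8, 16, 6 → best response Abstain.
Faction A against Abstain: payoffs 18, 6, 5, 17 → best response Yes.
Faction A against Amend: payoffs 13, 15, 18, 12 → best response Abstain.
Faction A against Delay: payoffs 13, 6, 8, 16 → best response Amend.
Faction B against Yes: payoffs 2, 1, 6, 5 → best response Amend.
Faction B against No: payoffs 13, 4, 3, 9 → best response No.
Faction B against Abstain: payoffs 9, 17, 13, 15 → best response Abstain.
Faction B against Amend: payoffs 16, 12, 7, 18 → best response Delay.
Mutual best responses: (Amend, Delay).

Pure NE: (Amend, Delay)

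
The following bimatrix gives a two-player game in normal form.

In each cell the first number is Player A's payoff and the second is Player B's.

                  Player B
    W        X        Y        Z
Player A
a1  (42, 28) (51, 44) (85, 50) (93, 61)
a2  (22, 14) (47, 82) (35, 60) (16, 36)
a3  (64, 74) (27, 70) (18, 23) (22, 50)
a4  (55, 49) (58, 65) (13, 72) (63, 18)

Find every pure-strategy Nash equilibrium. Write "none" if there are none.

Player A against W: payoffs 42, 22, 64, 55 → best response a3.
Player A against X: payoffs 51, 47, 27, 58 → best response a4.
Player A against Y: payoffs 85, 35, 18, 13 → best response a1.
Player A against Z: payoffs 93, 16, 22, 63 → best response a1.
Player B against a1: payoffs 28, 44, 50, 61 → best response Z.
Player B against a2: payoffs 14, 82, 60, 36 → best response X.
Player B against a3: payoffs 74, 70, 23, 50 → best response W.
Player B against a4: payoffs 49, 65, 72, 18 → best response Y.
Mutual best responses: (a1, Z); (a3, W).

(a1, Z); (a3, W)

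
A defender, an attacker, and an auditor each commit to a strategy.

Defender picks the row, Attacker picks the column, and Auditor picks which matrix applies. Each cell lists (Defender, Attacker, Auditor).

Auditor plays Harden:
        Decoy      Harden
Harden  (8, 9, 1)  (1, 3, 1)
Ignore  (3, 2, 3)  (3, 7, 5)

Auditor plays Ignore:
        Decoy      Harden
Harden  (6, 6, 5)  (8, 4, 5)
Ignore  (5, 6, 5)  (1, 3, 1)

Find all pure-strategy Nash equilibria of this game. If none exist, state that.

Pure-strategy Nash equilibria: (Harden, Decoy, Ignore); (Ignore, Harden, Harden)

Defender against (Decoy, Harden): payoffs 8, 3 → best response Harden.
Defender against (Decoy, Ignore): payoffs 6, 5 → best response Harden.
Defender against (Harden, Harden): payoffs 1, 3 → best response Ignore.
Defender against (Harden, Ignore): payoffs 8, 1 → best response Harden.
Attacker against (Harden, Harden): payoffs 9, 3 → best response Decoy.
Attacker against (Harden, Ignore): payoffs 6, 4 → best response Decoy.
Attacker against (Ignore, Harden): payoffs 2, 7 → best response Harden.
Attacker against (Ignore, Ignore): payoffs 6, 3 → best response Decoy.
Auditor against (Harden, Decoy): payoffs 1, 5 → best response Ignore.
Auditor against (Harden, Harden): payoffs 1, 5 → best response Ignore.
Auditor against (Ignore, Decoy): payoffs 3, 5 → best response Ignore.
Auditor against (Ignore, Harden): payoffs 5, 1 → best response Harden.
Mutual best responses: (Harden, Decoy, Ignore); (Ignore, Harden, Harden).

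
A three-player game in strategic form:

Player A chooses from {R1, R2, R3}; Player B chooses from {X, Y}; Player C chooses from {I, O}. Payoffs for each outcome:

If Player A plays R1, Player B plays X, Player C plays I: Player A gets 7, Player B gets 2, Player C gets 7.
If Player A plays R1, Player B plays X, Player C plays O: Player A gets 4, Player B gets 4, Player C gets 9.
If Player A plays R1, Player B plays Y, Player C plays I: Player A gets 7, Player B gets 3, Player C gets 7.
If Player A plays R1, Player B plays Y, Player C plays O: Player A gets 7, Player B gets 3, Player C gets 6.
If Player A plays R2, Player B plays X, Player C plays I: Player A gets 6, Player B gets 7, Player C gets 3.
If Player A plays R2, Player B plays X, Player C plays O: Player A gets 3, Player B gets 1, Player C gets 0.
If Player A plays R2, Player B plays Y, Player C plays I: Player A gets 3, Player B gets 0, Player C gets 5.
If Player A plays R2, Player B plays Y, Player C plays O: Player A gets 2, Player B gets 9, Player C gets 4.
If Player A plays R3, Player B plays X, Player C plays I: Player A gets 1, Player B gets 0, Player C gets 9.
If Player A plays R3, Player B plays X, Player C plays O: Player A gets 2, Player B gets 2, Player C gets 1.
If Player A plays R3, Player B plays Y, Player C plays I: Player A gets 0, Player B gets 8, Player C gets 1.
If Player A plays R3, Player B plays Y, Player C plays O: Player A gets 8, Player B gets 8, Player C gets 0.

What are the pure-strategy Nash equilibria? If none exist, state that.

Player A against (X, I): payoffs 7, 6, 1 → best response R1.
Player A against (X, O): payoffs 4, 3, 2 → best response R1.
Player A against (Y, I): payoffs 7, 3, 0 → best response R1.
Player A against (Y, O): payoffs 7, 2, 8 → best response R3.
Player B against (R1, I): payoffs 2, 3 → best response Y.
Player B against (R1, O): payoffs 4, 3 → best response X.
Player B against (R2, I): payoffs 7, 0 → best response X.
Player B against (R2, O): payoffs 1, 9 → best response Y.
Player B against (R3, I): payoffs 0, 8 → best response Y.
Player B against (R3, O): payoffs 2, 8 → best response Y.
Player C against (R1, X): payoffs 7, 9 → best response O.
Player C against (R1, Y): payoffs 7, 6 → best response I.
Player C against (R2, X): payoffs 3, 0 → best response I.
Player C against (R2, Y): payoffs 5, 4 → best response I.
Player C against (R3, X): payoffs 9, 1 → best response I.
Player C against (R3, Y): payoffs 1, 0 → best response I.
Mutual best responses: (R1, X, O); (R1, Y, I).

(R1, X, O) and (R1, Y, I)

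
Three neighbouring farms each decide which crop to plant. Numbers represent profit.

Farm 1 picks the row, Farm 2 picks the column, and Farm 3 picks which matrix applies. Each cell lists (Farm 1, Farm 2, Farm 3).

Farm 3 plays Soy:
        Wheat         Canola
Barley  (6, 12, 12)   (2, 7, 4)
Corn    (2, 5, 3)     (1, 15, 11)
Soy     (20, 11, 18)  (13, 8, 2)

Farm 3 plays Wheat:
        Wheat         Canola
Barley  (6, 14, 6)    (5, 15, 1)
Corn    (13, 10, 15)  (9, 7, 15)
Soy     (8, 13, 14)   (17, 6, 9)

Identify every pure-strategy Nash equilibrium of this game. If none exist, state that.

(Barley, Wheat, Soy): Farm 1 can switch to Soy (6 → 20). Not NE.
(Barley, Wheat, Wheat): Farm 1 can switch to Corn (6 → 13). Not NE.
(Barley, Canola, Soy): Farm 1 can switch to Soy (2 → 13). Not NE.
(Barley, Canola, Wheat): Farm 1 can switch to Corn (5 → 9). Not NE.
(Corn, Wheat, Soy): Farm 1 can switch to Barley (2 → 6). Not NE.
(Corn, Wheat, Wheat): Farm 1 gets 13, best alternative 8; Farm 2 gets 10, best alternative 7; Farm 3 gets 15, best alternative 3. No profitable deviation — NE.
(Corn, Canola, Soy): Farm 1 can switch to Barley (1 → 2). Not NE.
(Soy, Wheat, Soy): Farm 1 gets 20, best alternative 6; Farm 2 gets 11, best alternative 8; Farm 3 gets 18, best alternative 14. No profitable deviation — NE.
(The remaining 4 profiles each have a profitable deviation by the same check.)

Pure-strategy Nash equilibria: (Corn, Wheat, Wheat) and (Soy, Wheat, Soy)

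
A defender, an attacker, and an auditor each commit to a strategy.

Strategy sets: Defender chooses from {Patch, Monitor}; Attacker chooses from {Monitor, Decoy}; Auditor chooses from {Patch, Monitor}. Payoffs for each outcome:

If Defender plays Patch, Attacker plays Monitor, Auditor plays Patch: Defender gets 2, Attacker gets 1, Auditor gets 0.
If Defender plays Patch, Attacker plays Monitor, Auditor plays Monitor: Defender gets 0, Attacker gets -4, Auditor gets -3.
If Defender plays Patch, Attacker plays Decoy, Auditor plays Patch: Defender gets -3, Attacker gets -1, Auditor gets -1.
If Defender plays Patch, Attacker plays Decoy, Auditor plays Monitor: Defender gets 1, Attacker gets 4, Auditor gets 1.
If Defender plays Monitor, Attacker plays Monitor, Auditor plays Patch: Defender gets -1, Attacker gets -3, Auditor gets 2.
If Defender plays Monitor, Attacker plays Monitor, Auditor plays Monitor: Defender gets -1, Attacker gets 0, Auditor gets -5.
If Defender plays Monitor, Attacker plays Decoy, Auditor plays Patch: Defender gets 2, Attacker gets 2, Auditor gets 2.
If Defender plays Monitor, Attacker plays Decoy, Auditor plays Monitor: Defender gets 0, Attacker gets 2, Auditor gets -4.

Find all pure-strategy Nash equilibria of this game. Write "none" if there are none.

Defender against (Monitor, Patch): payoffs 2, -1 → best response Patch.
Defender against (Monitor, Monitor): payoffs 0, -1 → best response Patch.
Defender against (Decoy, Patch): payoffs -3, 2 → best response Monitor.
Defender against (Decoy, Monitor): payoffs 1, 0 → best response Patch.
Attacker against (Patch, Patch): payoffs 1, -1 → best response Monitor.
Attacker against (Patch, Monitor): payoffs -4, 4 → best response Decoy.
Attacker against (Monitor, Patch): payoffs -3, 2 → best response Decoy.
Attacker against (Monitor, Monitor): payoffs 0, 2 → best response Decoy.
Auditor against (Patch, Monitor): payoffs 0, -3 → best response Patch.
Auditor against (Patch, Decoy): payoffs -1, 1 → best response Monitor.
Auditor against (Monitor, Monitor): payoffs 2, -5 → best response Patch.
Auditor against (Monitor, Decoy): payoffs 2, -4 → best response Patch.
Mutual best responses: (Patch, Monitor, Patch); (Patch, Decoy, Monitor); (Monitor, Decoy, Patch).

The pure Nash equilibria are (Patch, Monitor, Patch) and (Patch, Decoy, Monitor) and (Monitor, Decoy, Patch).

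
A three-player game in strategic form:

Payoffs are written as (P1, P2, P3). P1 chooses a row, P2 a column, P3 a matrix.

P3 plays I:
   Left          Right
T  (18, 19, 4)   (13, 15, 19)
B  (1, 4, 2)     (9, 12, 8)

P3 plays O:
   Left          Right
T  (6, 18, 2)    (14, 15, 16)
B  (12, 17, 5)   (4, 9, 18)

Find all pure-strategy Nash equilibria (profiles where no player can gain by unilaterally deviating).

The pure Nash equilibria are (T, Left, I), (B, Left, O).

P1 against (Left, I): payoffs 18, 1 → best response T.
P1 against (Left, O): payoffs 6, 12 → best response B.
P1 against (Right, I): payoffs 13, 9 → best response T.
P1 against (Right, O): payoffs 14, 4 → best response T.
P2 against (T, I): payoffs 19, 15 → best response Left.
P2 against (T, O): payoffs 18, 15 → best response Left.
P2 against (B, I): payoffs 4, 12 → best response Right.
P2 against (B, O): payoffs 17, 9 → best response Left.
P3 against (T, Left): payoffs 4, 2 → best response I.
P3 against (T, Right): payoffs 19, 16 → best response I.
P3 against (B, Left): payoffs 2, 5 → best response O.
P3 against (B, Right): payoffs 8, 18 → best response O.
Mutual best responses: (T, Left, I); (B, Left, O).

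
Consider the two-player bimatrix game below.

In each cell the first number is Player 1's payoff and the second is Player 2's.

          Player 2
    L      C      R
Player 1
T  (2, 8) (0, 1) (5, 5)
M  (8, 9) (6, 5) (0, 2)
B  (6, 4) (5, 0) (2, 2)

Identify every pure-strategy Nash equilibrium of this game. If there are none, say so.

(T, L): Player 1 can switch to M (2 → 8). Not NE.
(T, C): Player 1 can switch to M (0 → 6). Not NE.
(T, R): Player 2 can switch to L (5 → 8). Not NE.
(M, L): Player 1 gets 8, best alternative 6; Player 2 gets 9, best alternative 5. No profitable deviation — NE.
(M, C): Player 2 can switch to L (5 → 9). Not NE.
(M, R): Player 1 can switch to T (0 → 5). Not NE.
(B, L): Player 1 can switch to M (6 → 8). Not NE.
(B, C): Player 1 can switch to M (5 → 6). Not NE.
(B, R): Player 1 can switch to T (2 → 5). Not NE.

(M, L)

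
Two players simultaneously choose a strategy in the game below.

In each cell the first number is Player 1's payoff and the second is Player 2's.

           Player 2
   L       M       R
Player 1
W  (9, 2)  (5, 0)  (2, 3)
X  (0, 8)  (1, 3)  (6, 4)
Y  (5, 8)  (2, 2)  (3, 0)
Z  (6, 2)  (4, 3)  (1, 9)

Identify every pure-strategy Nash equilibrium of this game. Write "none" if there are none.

There is no pure-strategy Nash equilibrium.

Mark each player's best response to every combination of opponents' strategies; a profile where every player is best-responding is a pure Nash equilibrium.
Player 1 against L: payoffs 9, 0, 5, 6 → best response W.
Player 1 against M: payoffs 5, 1, 2, 4 → best response W.
Player 1 against R: payoffs 2, 6, 3, 1 → best response X.
Player 2 against W: payoffs 2, 0, 3 → best response R.
Player 2 against X: payoffs 8, 3, 4 → best response L.
Player 2 against Y: payoffs 8, 2, 0 → best response L.
Player 2 against Z: payoffs 2, 3, 9 → best response R.
No profile is a mutual best response for all players.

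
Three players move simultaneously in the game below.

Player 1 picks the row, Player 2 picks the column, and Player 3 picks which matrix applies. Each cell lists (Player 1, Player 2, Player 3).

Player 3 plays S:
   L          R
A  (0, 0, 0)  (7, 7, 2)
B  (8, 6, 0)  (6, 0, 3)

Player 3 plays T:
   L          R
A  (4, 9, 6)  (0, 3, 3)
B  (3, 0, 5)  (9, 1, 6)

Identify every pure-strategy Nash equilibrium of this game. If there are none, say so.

For each strategy profile, look for a profitable unilateral deviation.
(A, L, S): Player 1 can switch to B (0 → 8). Not NE.
(A, L, T): Player 1 gets 4, best alternative 3; Player 2 gets 9, best alternative 3; Player 3 gets 6, best alternative 0. No profitable deviation — NE.
(A, R, S): Player 3 can switch to T (2 → 3). Not NE.
(A, R, T): Player 1 can switch to B (0 → 9). Not NE.
(B, L, S): Player 3 can switch to T (0 → 5). Not NE.
(B, L, T): Player 1 can switch to A (3 → 4). Not NE.
(B, R, S): Player 1 can switch to A (6 → 7). Not NE.
(B, R, T): Player 1 gets 9, best alternative 0; Player 2 gets 1, best alternative 0; Player 3 gets 6, best alternative 3. No profitable deviation — NE.

(A, L, T); (B, R, T)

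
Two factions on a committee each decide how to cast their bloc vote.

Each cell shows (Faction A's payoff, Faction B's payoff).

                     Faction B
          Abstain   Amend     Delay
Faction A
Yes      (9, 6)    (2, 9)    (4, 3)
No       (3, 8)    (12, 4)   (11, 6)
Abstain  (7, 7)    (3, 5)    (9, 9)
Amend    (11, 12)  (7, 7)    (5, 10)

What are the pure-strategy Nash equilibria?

(Yes, Abstain): Faction A can switch to Amend (9 → 11). Not NE.
(Yes, Amend): Faction A can switch to No (2 → 12). Not NE.
(Yes, Delay): Faction A can switch to No (4 → 11). Not NE.
(No, Abstain): Faction A can switch to Yes (3 → 9). Not NE.
(No, Amend): Faction B can switch to Abstain (4 → 8). Not NE.
(No, Delay): Faction B can switch to Abstain (6 → 8). Not NE.
(Abstain, Abstain): Faction A can switch to Yes (7 → 9). Not NE.
(Abstain, Amend): Faction A can switch to No (3 → 12). Not NE.
(Amend, Abstain): Faction A gets 11, best alternative 9; Faction B gets 12, best alternative 10. No profitable deviation — NE.
(The remaining 3 profiles each have a profitable deviation by the same check.)

(Amend, Abstain)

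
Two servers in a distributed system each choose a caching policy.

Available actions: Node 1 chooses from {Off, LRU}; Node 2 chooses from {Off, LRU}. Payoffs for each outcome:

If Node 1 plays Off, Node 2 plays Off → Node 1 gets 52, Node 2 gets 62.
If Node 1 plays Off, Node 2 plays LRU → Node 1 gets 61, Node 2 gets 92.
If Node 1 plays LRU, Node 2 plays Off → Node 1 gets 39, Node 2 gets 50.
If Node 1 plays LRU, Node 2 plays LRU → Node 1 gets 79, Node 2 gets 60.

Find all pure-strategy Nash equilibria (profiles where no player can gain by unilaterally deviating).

Node 1 against Off: payoffs 52, 39 → best response Off.
Node 1 against LRU: payoffs 61, 79 → best response LRU.
Node 2 against Off: payoffs 62, 92 → best response LRU.
Node 2 against LRU: payoffs 50, 60 → best response LRU.
Mutual best responses: (LRU, LRU).

The unique pure-strategy Nash equilibrium is (LRU, LRU).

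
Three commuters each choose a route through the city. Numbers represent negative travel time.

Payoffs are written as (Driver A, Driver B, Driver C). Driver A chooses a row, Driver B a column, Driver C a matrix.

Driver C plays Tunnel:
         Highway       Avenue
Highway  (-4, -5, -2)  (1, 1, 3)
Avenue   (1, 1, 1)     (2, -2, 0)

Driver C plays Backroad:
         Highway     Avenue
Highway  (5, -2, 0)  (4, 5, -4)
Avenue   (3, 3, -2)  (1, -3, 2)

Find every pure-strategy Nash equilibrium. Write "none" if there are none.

Pure NE: (Avenue, Highway, Tunnel)

Driver A against (Highway, Tunnel): payoffs -4, 1 → best response Avenue.
Driver A against (Highway, Backroad): payoffs 5, 3 → best response Highway.
Driver A against (Avenue, Tunnel): payoffs 1, 2 → best response Avenue.
Driver A against (Avenue, Backroad): payoffs 4, 1 → best response Highway.
Driver B against (Highway, Tunnel): payoffs -5, 1 → best response Avenue.
Driver B against (Highway, Backroad): payoffs -2, 5 → best response Avenue.
Driver B against (Avenue, Tunnel): payoffs 1, -2 → best response Highway.
Driver B against (Avenue, Backroad): payoffs 3, -3 → best response Highway.
Driver C against (Highway, Highway): payoffs -2, 0 → best response Backroad.
Driver C against (Highway, Avenue): payoffs 3, -4 → best response Tunnel.
Driver C against (Avenue, Highway): payoffs 1, -2 → best response Tunnel.
Driver C against (Avenue, Avenue): payoffs 0, 2 → best response Backroad.
Mutual best responses: (Avenue, Highway, Tunnel).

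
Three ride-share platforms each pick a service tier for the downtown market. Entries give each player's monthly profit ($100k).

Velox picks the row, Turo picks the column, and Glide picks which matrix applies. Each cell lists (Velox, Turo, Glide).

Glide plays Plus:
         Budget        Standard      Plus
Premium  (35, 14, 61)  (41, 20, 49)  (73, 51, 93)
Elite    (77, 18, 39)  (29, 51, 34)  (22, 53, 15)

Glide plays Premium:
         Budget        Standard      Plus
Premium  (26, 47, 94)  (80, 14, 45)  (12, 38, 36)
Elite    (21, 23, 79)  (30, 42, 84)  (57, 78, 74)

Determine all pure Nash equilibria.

The pure Nash equilibria are (Premium, Budget, Premium) and (Premium, Plus, Plus) and (Elite, Plus, Premium).

Mark each player's best response to every combination of opponents' strategies; a profile where every player is best-responding is a pure Nash equilibrium.
Velox against (Budget, Plus): payoffs 35, 77 → best response Elite.
Velox against (Budget, Premium): payoffs 26, 21 → best response Premium.
Velox against (Standard, Plus): payoffs 41, 29 → best response Premium.
Velox against (Standard, Premium): payoffs 80, 30 → best response Premium.
Velox against (Plus, Plus): payoffs 73, 22 → best response Premium.
Velox against (Plus, Premium): payoffs 12, 57 → best response Elite.
Turo against (Premium, Plus): payoffs 14, 20, 51 → best response Plus.
Turo against (Premium, Premium): payoffs 47, 14, 38 → best response Budget.
Turo against (Elite, Plus): payoffs 18, 51, 53 → best response Plus.
Turo against (Elite, Premium): payoffs 23, 42, 78 → best response Plus.
Glide against (Premium, Budget): payoffs 61, 94 → best response Premium.
Glide against (Premium, Standard): payoffs 49, 45 → best response Plus.
Glide against (Premium, Plus): payoffs 93, 36 → best response Plus.
Glide against (Elite, Budget): payoffs 39, 79 → best response Premium.
Glide against (Elite, Standard): payoffs 34, 84 → best response Premium.
Glide against (Elite, Plus): payoffs 15, 74 → best response Premium.
Mutual best responses: (Premium, Budget, Premium); (Premium, Plus, Plus); (Elite, Plus, Premium).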